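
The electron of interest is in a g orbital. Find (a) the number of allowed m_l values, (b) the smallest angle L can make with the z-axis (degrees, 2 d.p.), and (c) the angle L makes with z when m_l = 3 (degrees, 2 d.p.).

The letter g corresponds to l = 4.
There are 2l+1 = 9 values of m_l.
cos θ_min = 4/√20, so θ_min ≈ 26.57°.
For m_l = 3: cos θ = 3/√20, θ ≈ 47.87°.

9 values; θ_min ≈ 26.57°; θ(m_l=3) ≈ 47.87°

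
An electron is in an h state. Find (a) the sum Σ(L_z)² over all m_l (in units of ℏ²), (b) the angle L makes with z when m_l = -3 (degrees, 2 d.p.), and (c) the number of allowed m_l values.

Σ(L_z)² = 110 ℏ²; θ(m_l=-3) ≈ 123.21°; 11 values

The letter h corresponds to l = 5.
Σ m_l² = 110, so Σ(L_z)² = 110 ℏ².
For m_l = -3: cos θ = -3/√30, θ ≈ 123.21°.
There are 2l+1 = 11 values of m_l.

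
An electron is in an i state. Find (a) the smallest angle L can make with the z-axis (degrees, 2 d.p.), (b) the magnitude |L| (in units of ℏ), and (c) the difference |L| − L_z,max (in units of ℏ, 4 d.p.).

The letter i corresponds to l = 6.
cos θ_min = 6/√42, so θ_min ≈ 22.21°.
|L| = ℏ√(6·7) = √42 ℏ ≈ 6.481ℏ.
|L| − L_z,max = (√42 − 6)ℏ ≈ 0.4807ℏ.

θ_min ≈ 22.21°; |L| = √42 ℏ ≈ 6.481ℏ; |L|−L_z,max ≈ 0.4807ℏ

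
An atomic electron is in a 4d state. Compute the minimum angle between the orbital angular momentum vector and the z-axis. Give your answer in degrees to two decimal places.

θ_min ≈ 35.26°

4d means n = 4, l = 2.
|L| = ℏ√(l(l+1)) = √6 ℏ.
The smallest angle corresponds to the largest L_z, i.e. m_l = l = 2, giving L_z = 2ℏ.
cos θ_min = 2/√6, so θ_min ≈ 35.26°.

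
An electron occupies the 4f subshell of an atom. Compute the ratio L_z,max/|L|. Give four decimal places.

L_z,max/|L| = 0.8660

The 4f subshell has l = 3.
|L| = 2√3 ℏ ≈ 3.4641ℏ, while L_z,max = lℏ = 3ℏ.
L_z,max/|L| = 3/√12 = 0.8660.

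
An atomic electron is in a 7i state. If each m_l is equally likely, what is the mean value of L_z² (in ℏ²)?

⟨L_z²⟩ = 14 ℏ²

For 7i, l = 6.
m_l runs from −6 to 6, i.e. {-6, -5, -4, -3, -2, -1, 0, 1, 2, 3, 4, 5, 6}.
⟨L_z²⟩ = ℏ²·l(l+1)/3 = 14ℏ².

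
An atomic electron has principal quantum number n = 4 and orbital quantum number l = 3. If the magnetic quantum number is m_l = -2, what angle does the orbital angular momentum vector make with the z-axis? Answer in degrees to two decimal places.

|L| = ℏ√(l(l+1)) = 2√3 ℏ.
L_z = m_l ℏ = −2ℏ.
cos θ = L_z/|L| = -2/√12, so θ ≈ 125.26°.

θ ≈ 125.26°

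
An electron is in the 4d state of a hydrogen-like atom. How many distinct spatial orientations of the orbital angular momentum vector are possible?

4d means n = 4, l = 2.
The number of m_l values is 2l + 1 = 2·2 + 1 = 5.

5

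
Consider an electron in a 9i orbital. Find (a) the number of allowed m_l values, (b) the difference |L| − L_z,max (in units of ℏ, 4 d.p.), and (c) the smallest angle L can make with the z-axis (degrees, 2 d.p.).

9i means n = 9, l = 6.
There are 2l+1 = 13 values of m_l.
|L| − L_z,max = (√42 − 6)ℏ ≈ 0.4807ℏ.
cos θ_min = 6/√42, so θ_min ≈ 22.21°.

13 values; |L|−L_z,max ≈ 0.4807ℏ; θ_min ≈ 22.21°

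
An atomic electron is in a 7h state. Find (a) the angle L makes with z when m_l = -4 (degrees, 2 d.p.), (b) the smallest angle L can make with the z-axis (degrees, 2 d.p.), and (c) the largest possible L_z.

θ(m_l=-4) ≈ 136.91°; θ_min ≈ 24.09°; L_z,max = 5ℏ

The 7h subshell has l = 5.
For m_l = -4: cos θ = -4/√30, θ ≈ 136.91°.
cos θ_min = 5/√30, so θ_min ≈ 24.09°.
L_z,max = lℏ = 5ℏ.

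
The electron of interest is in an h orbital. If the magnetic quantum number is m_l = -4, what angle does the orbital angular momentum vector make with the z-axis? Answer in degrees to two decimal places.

For an h orbital, l = 5.
|L| = ℏ√(l(l+1)) = √30 ℏ.
L_z = m_l ℏ = −4ℏ.
cos θ = L_z/|L| = -4/√30, so θ ≈ 136.91°.

θ ≈ 136.91°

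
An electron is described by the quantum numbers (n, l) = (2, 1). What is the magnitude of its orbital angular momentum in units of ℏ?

|L| = √2 ℏ ≈ 1.414ℏ

|L| = ℏ√(l(l+1)) = ℏ√(1·2) = √2 ℏ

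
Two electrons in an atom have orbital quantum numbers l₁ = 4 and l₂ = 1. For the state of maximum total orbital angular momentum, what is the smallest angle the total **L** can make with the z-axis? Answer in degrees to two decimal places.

θ_min ≈ 24.09°

By the triangle rule, |l₁ − l₂| ≤ L ≤ l₁ + l₂.
So L can be 3, 4, 5.
The maximum is L = 5, with |L_tot| = ℏ√(5·6) = √30 ℏ.
The minimum angle with z is arccos(5/√30) ≈ 24.09°.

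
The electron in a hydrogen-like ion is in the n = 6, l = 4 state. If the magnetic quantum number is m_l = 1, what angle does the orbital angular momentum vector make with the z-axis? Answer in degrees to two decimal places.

|L| = √(l(l+1)) ℏ = 2√5 ℏ.
L_z = m_l ℏ = 1ℏ.
cos θ = L_z/|L| = 1/√20, so θ ≈ 77.08°.

θ ≈ 77.08°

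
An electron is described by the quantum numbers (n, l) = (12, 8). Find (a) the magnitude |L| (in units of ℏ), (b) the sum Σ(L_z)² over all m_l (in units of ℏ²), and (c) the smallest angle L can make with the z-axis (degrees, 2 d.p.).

|L| = 6√2 ℏ ≈ 8.485ℏ; Σ(L_z)² = 408 ℏ²; θ_min ≈ 19.47°

|L| = ℏ√(8·9) = 6√2 ℏ ≈ 8.485ℏ.
Σ m_l² = 408, so Σ(L_z)² = 408 ℏ².
cos θ_min = 8/√72, so θ_min ≈ 19.47°.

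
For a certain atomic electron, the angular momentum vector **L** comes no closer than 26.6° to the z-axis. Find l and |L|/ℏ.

l = 4, |L| = 2√5 ℏ ≈ 4.472ℏ

At minimum angle, m_l = l, so cos θ = l/√(l(l+1)); cos²θ = l/(l+1) = 0.7995.
Thus l = 0.7995/(1 − 0.7995) ≈ 4.
Then |L| = ℏ√(4·5) = 2√5 ℏ.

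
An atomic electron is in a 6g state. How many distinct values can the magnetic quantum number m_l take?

9

6g means n = 6, l = 4.
The number of m_l values is 2l + 1 = 2·4 + 1 = 9.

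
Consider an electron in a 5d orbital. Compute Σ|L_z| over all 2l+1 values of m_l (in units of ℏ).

5d means n = 5, l = 2.
m_l runs from −2 to 2, i.e. {-2, -1, 0, 1, 2}.
Σ|m_l| = l(l+1) = 6.

Σ|L_z| = 6 ℏ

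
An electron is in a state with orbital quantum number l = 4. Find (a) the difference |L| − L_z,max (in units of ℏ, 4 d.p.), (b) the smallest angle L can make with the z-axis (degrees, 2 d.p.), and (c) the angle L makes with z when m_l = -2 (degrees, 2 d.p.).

|L|−L_z,max ≈ 0.4721ℏ; θ_min ≈ 26.57°; θ(m_l=-2) ≈ 116.57°

|L| − L_z,max = (2√5 − 4)ℏ ≈ 0.4721ℏ.
cos θ_min = 4/√20, so θ_min ≈ 26.57°.
For m_l = -2: cos θ = -2/√20, θ ≈ 116.57°.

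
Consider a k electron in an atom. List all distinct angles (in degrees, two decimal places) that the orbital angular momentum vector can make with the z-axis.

A k state has l = 7.
|L| = √(l(l+1)) ℏ = 2√14 ℏ.
cos θ = m_l/√56 for each m_l ∈ {-7, -6, -5, -4, -3, -2, -1, 0, 1, 2, 3, 4, 5, 6, 7}.

θ ∈ {20.70°, 36.70°, 48.08°, 57.69°, 66.37°, 74.50°, 82.32°, 90.00°, 97.68°, 105.50°, 113.63°, 122.31°, 131.92°, 143.30°, 159.30°}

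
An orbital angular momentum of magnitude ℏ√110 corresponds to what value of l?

Since |L|² = l(l+1)ℏ², l(l+1) = 110.
Solving: l = 10.

l = 10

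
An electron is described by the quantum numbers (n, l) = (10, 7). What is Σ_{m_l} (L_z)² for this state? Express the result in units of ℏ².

Σ(L_z)² = 280 ℏ²

m_l runs from −7 to 7, i.e. {-7, -6, -5, -4, -3, -2, -1, 0, 1, 2, 3, 4, 5, 6, 7}.
Σ m_l² = l(l+1)(2l+1)/3 = 7·8·15/3 = 280.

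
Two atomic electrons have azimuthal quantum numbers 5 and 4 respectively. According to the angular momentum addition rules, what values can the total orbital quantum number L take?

L = 1, 2, 3, 4, 5, 6, 7, 8, 9

By the triangle rule, |l₁ − l₂| ≤ L ≤ l₁ + l₂.
Allowed values: L = 1, 2, 3, 4, 5, 6, 7, 8, 9.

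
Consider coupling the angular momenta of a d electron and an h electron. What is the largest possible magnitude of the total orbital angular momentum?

|L_tot|_max = 2√14 ℏ ≈ 7.483ℏ

The total orbital quantum number L ranges from |l₁ − l₂| to l₁ + l₂ in integer steps.
L ∈ {3, 4, 5, 6, 7}.
The largest magnitude corresponds to L = 7: |L_tot| = ℏ√(7·8) = 2√14 ℏ.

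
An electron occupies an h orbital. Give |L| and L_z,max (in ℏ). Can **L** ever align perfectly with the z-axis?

No: L_z,max = 5ℏ < |L| = √30 ℏ ≈ 5.477ℏ

The letter h corresponds to l = 5.
|L| = √30 ℏ ≈ 5.4772ℏ, while L_z,max = lℏ = 5ℏ.
Since |L| > L_z,max, the vector can never point exactly along z; the closest it comes is θ_min = arccos(5/√30) ≈ 24.1°.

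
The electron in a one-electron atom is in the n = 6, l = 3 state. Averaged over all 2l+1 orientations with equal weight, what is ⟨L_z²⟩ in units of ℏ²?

⟨L_z²⟩ = 4 ℏ²

The allowed m_l values are -3, -2, -1, 0, 1, 2, 3.
⟨L_z²⟩ = ℏ²·(Σ m_l²)/(2l+1) = ℏ²·28/7 = 4ℏ².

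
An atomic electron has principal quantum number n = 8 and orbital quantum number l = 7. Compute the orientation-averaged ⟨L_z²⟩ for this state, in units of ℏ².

⟨L_z²⟩ = 18.67 ℏ²

m_l runs from −7 to 7, i.e. {-7, -6, -5, -4, -3, -2, -1, 0, 1, 2, 3, 4, 5, 6, 7}.
⟨L_z²⟩ = ℏ²·(Σ m_l²)/(2l+1) = ℏ²·280/15 = 18.67ℏ².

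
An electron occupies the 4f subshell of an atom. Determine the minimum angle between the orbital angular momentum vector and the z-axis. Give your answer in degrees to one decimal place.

θ_min ≈ 30.0°

The 4f subshell has l = 3.
|L| = ℏ√(l(l+1)) = 2√3 ℏ.
The smallest angle corresponds to the largest L_z, i.e. m_l = l = 3, giving L_z = 3ℏ.
cos θ_min = 3/√12, so θ_min ≈ 30.0°.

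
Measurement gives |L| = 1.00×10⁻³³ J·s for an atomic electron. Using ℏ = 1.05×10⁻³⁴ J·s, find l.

l = 9

|L|/ℏ = (1.00×10⁻³³)/(1.05×10⁻³⁴) ≈ 9.524.
Set l(l+1) = 90.70; the integer solution is l = 9.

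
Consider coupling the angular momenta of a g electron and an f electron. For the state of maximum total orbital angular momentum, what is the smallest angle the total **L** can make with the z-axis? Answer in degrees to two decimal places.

By the triangle rule, |l₁ − l₂| ≤ L ≤ l₁ + l₂.
So L can be 1, 2, 3, 4, 5, 6, 7.
The maximum is L = 7, with |L_tot| = ℏ√(7·8) = 2√14 ℏ.
The minimum angle with z is arccos(7/√56) ≈ 20.70°.

θ_min ≈ 20.70°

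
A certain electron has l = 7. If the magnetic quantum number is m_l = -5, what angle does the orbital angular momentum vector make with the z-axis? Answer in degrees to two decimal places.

θ ≈ 131.92°

|L|² = l(l+1)ℏ² = 56ℏ², so |L| = 2√14 ℏ.
L_z = m_l ℏ = −5ℏ.
cos θ = L_z/|L| = -5/√56, so θ ≈ 131.92°.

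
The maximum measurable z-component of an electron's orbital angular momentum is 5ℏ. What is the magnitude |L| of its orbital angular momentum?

|L| = √30 ℏ ≈ 5.477ℏ

The maximum L_z equals lℏ, giving l = 5.
Then |L| = ℏ√(5·6) = √30 ℏ.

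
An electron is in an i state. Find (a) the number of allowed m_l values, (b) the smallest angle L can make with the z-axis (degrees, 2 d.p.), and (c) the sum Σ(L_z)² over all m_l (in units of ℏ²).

13 values; θ_min ≈ 22.21°; Σ(L_z)² = 182 ℏ²

The letter i corresponds to l = 6.
There are 2l+1 = 13 values of m_l.
cos θ_min = 6/√42, so θ_min ≈ 22.21°.
Σ m_l² = 182, so Σ(L_z)² = 182 ℏ².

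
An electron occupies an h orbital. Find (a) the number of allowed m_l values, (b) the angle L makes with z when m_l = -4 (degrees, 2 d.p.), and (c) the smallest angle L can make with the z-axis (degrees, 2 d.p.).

For an h orbital, l = 5.
There are 2l+1 = 11 values of m_l.
For m_l = -4: cos θ = -4/√30, θ ≈ 136.91°.
cos θ_min = 5/√30, so θ_min ≈ 24.09°.

11 values; θ(m_l=-4) ≈ 136.91°; θ_min ≈ 24.09°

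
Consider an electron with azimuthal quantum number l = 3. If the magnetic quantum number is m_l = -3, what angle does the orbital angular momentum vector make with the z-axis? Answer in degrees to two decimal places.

θ ≈ 150.00°

|L| = √(l(l+1)) ℏ = 2√3 ℏ.
L_z = m_l ℏ = −3ℏ.
cos θ = L_z/|L| = -3/√12, so θ ≈ 150.00°.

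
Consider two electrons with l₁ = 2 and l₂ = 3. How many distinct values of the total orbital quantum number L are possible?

5

Angular momentum addition gives L = |l₁ − l₂|, …, l₁ + l₂.
So L can be 1, 2, 3, 4, 5.
That is 5 values.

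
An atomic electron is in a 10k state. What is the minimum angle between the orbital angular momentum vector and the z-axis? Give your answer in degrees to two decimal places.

θ_min ≈ 20.70°

The 10k subshell has l = 7.
|L| = ℏ√(l(l+1)) = 2√14 ℏ.
The smallest angle corresponds to the largest L_z, i.e. m_l = l = 7, giving L_z = 7ℏ.
cos θ_min = 7/√56, so θ_min ≈ 20.70°.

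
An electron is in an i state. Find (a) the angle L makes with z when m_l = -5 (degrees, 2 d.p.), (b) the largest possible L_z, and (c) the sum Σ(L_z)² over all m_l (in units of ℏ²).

θ(m_l=-5) ≈ 140.49°; L_z,max = 6ℏ; Σ(L_z)² = 182 ℏ²

The letter i corresponds to l = 6.
For m_l = -5: cos θ = -5/√42, θ ≈ 140.49°.
L_z,max = lℏ = 6ℏ.
Σ m_l² = 182, so Σ(L_z)² = 182 ℏ².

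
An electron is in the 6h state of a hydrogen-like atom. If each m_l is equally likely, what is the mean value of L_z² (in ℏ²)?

⟨L_z²⟩ = 10 ℏ²

For 6h, l = 5.
The allowed m_l values are -5, -4, -3, -2, -1, 0, 1, 2, 3, 4, 5.
⟨L_z²⟩ = ℏ²·l(l+1)/3 = 10ℏ².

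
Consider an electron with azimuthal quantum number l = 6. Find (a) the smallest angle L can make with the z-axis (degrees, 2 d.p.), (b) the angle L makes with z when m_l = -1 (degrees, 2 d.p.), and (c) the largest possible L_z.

θ_min ≈ 22.21°; θ(m_l=-1) ≈ 98.88°; L_z,max = 6ℏ

cos θ_min = 6/√42, so θ_min ≈ 22.21°.
For m_l = -1: cos θ = -1/√42, θ ≈ 98.88°.
L_z,max = lℏ = 6ℏ.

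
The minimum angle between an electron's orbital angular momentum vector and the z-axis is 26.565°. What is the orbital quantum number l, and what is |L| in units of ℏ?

At minimum angle, m_l = l, so cos θ = l/√(l(l+1)); cos²θ = l/(l+1) = 0.8000.
Solving: l = 4.
Then |L| = ℏ√(4·5) = 2√5 ℏ.

l = 4, |L| = 2√5 ℏ ≈ 4.472ℏ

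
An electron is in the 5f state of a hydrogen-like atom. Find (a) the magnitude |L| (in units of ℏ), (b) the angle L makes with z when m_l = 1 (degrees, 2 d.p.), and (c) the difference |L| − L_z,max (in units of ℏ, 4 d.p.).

For 5f, l = 3.
|L| = ℏ√(3·4) = 2√3 ℏ ≈ 3.464ℏ.
For m_l = 1: cos θ = 1/√12, θ ≈ 73.22°.
|L| − L_z,max = (2√3 − 3)ℏ ≈ 0.4641ℏ.

|L| = 2√3 ℏ ≈ 3.464ℏ; θ(m_l=1) ≈ 73.22°; |L|−L_z,max ≈ 0.4641ℏ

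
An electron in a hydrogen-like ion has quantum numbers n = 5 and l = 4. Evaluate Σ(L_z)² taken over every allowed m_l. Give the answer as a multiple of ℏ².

Σ(L_z)² = 60 ℏ²

m_l ∈ {-4, -3, -2, -1, 0, 1, 2, 3, 4}.
Σ m_l² = l(l+1)(2l+1)/3 = 4·5·9/3 = 60.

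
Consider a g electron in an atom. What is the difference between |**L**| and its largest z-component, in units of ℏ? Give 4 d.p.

For a g orbital, l = 4.
|L| = 2√5 ℏ ≈ 4.4721ℏ, while L_z,max = lℏ = 4ℏ.
The difference is (2√5 − 4)ℏ ≈ 0.4721ℏ.

|L| − L_z,max ≈ 0.4721ℏ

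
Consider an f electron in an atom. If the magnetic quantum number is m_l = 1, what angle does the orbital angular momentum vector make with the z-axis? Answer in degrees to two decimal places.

An f state has l = 3.
|L| = √(l(l+1)) ℏ = 2√3 ℏ.
L_z = m_l ℏ = 1ℏ.
cos θ = L_z/|L| = 1/√12, so θ ≈ 73.22°.

θ ≈ 73.22°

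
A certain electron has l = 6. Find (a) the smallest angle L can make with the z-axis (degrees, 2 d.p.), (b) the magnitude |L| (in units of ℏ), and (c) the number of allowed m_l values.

θ_min ≈ 22.21°; |L| = √42 ℏ ≈ 6.481ℏ; 13 values

cos θ_min = 6/√42, so θ_min ≈ 22.21°.
|L| = ℏ√(6·7) = √42 ℏ ≈ 6.481ℏ.
There are 2l+1 = 13 values of m_l.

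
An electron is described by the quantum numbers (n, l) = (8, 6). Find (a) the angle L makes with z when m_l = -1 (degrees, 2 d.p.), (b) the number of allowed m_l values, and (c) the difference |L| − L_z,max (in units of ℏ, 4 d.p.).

For m_l = -1: cos θ = -1/√42, θ ≈ 98.88°.
There are 2l+1 = 13 values of m_l.
|L| − L_z,max = (√42 − 6)ℏ ≈ 0.4807ℏ.

θ(m_l=-1) ≈ 98.88°; 13 values; |L|−L_z,max ≈ 0.4807ℏ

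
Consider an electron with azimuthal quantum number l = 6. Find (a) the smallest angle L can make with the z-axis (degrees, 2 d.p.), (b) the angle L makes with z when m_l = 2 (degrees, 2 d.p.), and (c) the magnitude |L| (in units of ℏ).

θ_min ≈ 22.21°; θ(m_l=2) ≈ 72.02°; |L| = √42 ℏ ≈ 6.481ℏ

cos θ_min = 6/√42, so θ_min ≈ 22.21°.
For m_l = 2: cos θ = 2/√42, θ ≈ 72.02°.
|L| = ℏ√(6·7) = √42 ℏ ≈ 6.481ℏ.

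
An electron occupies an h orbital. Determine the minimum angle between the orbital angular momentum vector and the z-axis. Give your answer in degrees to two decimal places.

θ_min ≈ 24.09°

For an h orbital, l = 5.
|L| = √(l(l+1)) ℏ = √30 ℏ.
The smallest angle corresponds to the largest L_z, i.e. m_l = l = 5, giving L_z = 5ℏ.
cos θ_min = 5/√30, so θ_min ≈ 24.09°.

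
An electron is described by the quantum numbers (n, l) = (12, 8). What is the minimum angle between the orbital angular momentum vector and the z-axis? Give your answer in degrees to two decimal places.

|L| = ℏ√(l(l+1)) = 6√2 ℏ.
The smallest angle corresponds to the largest L_z, i.e. m_l = l = 8, giving L_z = 8ℏ.
cos θ_min = 8/√72, so θ_min ≈ 19.47°.

θ_min ≈ 19.47°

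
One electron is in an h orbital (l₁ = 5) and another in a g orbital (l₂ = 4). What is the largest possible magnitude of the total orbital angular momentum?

|L_tot|_max = 3√10 ℏ ≈ 9.487ℏ

L runs from |5 − 4| = 1 to 5 + 4 = 9.
So L can be 1, 2, 3, 4, 5, 6, 7, 8, 9.
The largest magnitude corresponds to L = 9: |L_tot| = ℏ√(9·10) = 3√10 ℏ.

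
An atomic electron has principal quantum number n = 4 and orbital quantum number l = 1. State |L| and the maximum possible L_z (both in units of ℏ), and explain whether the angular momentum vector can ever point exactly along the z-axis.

|L| = √2 ℏ ≈ 1.4142ℏ, while L_z,max = lℏ = 1ℏ.
Since |L| > L_z,max, the vector can never point exactly along z; the closest it comes is θ_min = arccos(1/√2) ≈ 45.0°.

No: L_z,max = 1ℏ < |L| = √2 ℏ ≈ 1.414ℏ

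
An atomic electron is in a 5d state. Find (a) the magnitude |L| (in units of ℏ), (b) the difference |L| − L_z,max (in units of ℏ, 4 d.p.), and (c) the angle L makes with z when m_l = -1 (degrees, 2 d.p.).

The 5d subshell has l = 2.
|L| = ℏ√(2·3) = √6 ℏ ≈ 2.449ℏ.
|L| − L_z,max = (√6 − 2)ℏ ≈ 0.4495ℏ.
For m_l = -1: cos θ = -1/√6, θ ≈ 114.09°.

|L| = √6 ℏ ≈ 2.449ℏ; |L|−L_z,max ≈ 0.4495ℏ; θ(m_l=-1) ≈ 114.09°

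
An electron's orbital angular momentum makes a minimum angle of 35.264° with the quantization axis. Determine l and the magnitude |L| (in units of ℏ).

l = 2, |L| = √6 ℏ ≈ 2.449ℏ

At minimum angle, m_l = l, so cos θ = l/√(l(l+1)); cos²θ = l/(l+1) = 0.6667.
Solving: l = 2.
Then |L| = ℏ√(2·3) = √6 ℏ.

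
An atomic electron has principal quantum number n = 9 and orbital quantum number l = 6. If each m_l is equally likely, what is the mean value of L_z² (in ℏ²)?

⟨L_z²⟩ = 14 ℏ²

m_l runs from −6 to 6, i.e. {-6, -5, -4, -3, -2, -1, 0, 1, 2, 3, 4, 5, 6}.
Average of L_z² over 13 states: 182/13 ℏ² = 14 ℏ².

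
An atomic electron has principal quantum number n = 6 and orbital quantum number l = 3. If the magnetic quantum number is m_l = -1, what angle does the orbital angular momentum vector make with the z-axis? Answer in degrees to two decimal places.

θ ≈ 106.78°

|L| = √(l(l+1)) ℏ = 2√3 ℏ.
L_z = m_l ℏ = −1ℏ.
cos θ = L_z/|L| = -1/√12, so θ ≈ 106.78°.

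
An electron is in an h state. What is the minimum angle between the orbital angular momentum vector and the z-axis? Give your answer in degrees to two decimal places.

θ_min ≈ 24.09°

The letter h corresponds to l = 5.
|L| = √(l(l+1)) ℏ = √30 ℏ.
The smallest angle corresponds to the largest L_z, i.e. m_l = l = 5, giving L_z = 5ℏ.
cos θ_min = 5/√30, so θ_min ≈ 24.09°.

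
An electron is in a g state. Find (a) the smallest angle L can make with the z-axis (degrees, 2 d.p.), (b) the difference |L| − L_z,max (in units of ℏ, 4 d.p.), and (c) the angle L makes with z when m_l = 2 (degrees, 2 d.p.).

G corresponds to l = 4.
cos θ_min = 4/√20, so θ_min ≈ 26.57°.
|L| − L_z,max = (2√5 − 4)ℏ ≈ 0.4721ℏ.
For m_l = 2: cos θ = 2/√20, θ ≈ 63.43°.

θ_min ≈ 26.57°; |L|−L_z,max ≈ 0.4721ℏ; θ(m_l=2) ≈ 63.43°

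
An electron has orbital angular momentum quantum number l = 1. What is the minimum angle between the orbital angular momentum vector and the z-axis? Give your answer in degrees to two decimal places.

|L| = ℏ√(l(l+1)) = √2 ℏ.
The smallest angle corresponds to the largest L_z, i.e. m_l = l = 1, giving L_z = 1ℏ.
cos θ_min = 1/√2, so θ_min ≈ 45.00°.

θ_min ≈ 45.00°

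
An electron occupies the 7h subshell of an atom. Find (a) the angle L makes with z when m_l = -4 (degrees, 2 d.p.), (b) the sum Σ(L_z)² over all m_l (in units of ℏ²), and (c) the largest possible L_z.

θ(m_l=-4) ≈ 136.91°; Σ(L_z)² = 110 ℏ²; L_z,max = 5ℏ

The 7h subshell has l = 5.
For m_l = -4: cos θ = -4/√30, θ ≈ 136.91°.
Σ m_l² = 110, so Σ(L_z)² = 110 ℏ².
L_z,max = lℏ = 5ℏ.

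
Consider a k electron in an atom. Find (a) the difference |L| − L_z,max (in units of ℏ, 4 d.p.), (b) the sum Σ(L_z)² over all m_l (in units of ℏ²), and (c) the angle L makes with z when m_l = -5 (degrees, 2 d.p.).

A k state has l = 7.
|L| − L_z,max = (2√14 − 7)ℏ ≈ 0.4833ℏ.
Σ m_l² = 280, so Σ(L_z)² = 280 ℏ².
For m_l = -5: cos θ = -5/√56, θ ≈ 131.92°.

|L|−L_z,max ≈ 0.4833ℏ; Σ(L_z)² = 280 ℏ²; θ(m_l=-5) ≈ 131.92°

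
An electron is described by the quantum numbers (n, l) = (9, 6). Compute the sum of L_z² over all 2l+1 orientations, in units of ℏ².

Σ(L_z)² = 182 ℏ²

m_l runs from −6 to 6, i.e. {-6, -5, -4, -3, -2, -1, 0, 1, 2, 3, 4, 5, 6}.
Σ m_l² = 2·(1 + 4 + 9 + 16 + 25 + 36) = 182.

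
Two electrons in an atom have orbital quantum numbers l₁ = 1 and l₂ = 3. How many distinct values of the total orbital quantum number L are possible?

3

The total orbital quantum number L ranges from |l₁ − l₂| to l₁ + l₂ in integer steps.
L ∈ {2, 3, 4}.
That is 3 values.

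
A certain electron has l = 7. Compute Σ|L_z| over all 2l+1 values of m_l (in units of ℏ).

The allowed m_l values are -7, -6, -5, -4, -3, -2, -1, 0, 1, 2, 3, 4, 5, 6, 7.
Σ|m_l| = l(l+1) = 56.

Σ|L_z| = 56 ℏ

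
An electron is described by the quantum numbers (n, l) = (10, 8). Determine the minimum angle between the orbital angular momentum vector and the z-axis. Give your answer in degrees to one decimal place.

|L| = ℏ√(l(l+1)) = 6√2 ℏ.
The smallest angle corresponds to the largest L_z, i.e. m_l = l = 8, giving L_z = 8ℏ.
cos θ_min = 8/√72, so θ_min ≈ 19.5°.

θ_min ≈ 19.5°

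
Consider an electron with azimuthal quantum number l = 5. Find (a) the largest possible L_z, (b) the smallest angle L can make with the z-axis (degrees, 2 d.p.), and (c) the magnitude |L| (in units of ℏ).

L_z,max = 5ℏ; θ_min ≈ 24.09°; |L| = √30 ℏ ≈ 5.477ℏ

L_z,max = lℏ = 5ℏ.
cos θ_min = 5/√30, so θ_min ≈ 24.09°.
|L| = ℏ√(5·6) = √30 ℏ ≈ 5.477ℏ.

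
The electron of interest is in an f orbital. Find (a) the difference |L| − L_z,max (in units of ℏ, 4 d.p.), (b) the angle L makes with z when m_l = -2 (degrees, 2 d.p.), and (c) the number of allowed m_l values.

An f state has l = 3.
|L| − L_z,max = (2√3 − 3)ℏ ≈ 0.4641ℏ.
For m_l = -2: cos θ = -2/√12, θ ≈ 125.26°.
There are 2l+1 = 7 values of m_l.

|L|−L_z,max ≈ 0.4641ℏ; θ(m_l=-2) ≈ 125.26°; 7 values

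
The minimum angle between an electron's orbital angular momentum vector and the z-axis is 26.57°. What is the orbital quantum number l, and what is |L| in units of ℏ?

At minimum angle, m_l = l, so cos θ = l/√(l(l+1)); cos²θ = l/(l+1) = 0.7999.
l = cos²θ/sin²θ ≈ 4.
Then |L| = ℏ√(4·5) = 2√5 ℏ.

l = 4, |L| = 2√5 ℏ ≈ 4.472ℏ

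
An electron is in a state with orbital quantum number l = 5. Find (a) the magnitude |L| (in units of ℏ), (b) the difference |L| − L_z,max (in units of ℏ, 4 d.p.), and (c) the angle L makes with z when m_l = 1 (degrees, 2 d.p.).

|L| = √30 ℏ ≈ 5.477ℏ; |L|−L_z,max ≈ 0.4772ℏ; θ(m_l=1) ≈ 79.48°

|L| = ℏ√(5·6) = √30 ℏ ≈ 5.477ℏ.
|L| − L_z,max = (√30 − 5)ℏ ≈ 0.4772ℏ.
For m_l = 1: cos θ = 1/√30, θ ≈ 79.48°.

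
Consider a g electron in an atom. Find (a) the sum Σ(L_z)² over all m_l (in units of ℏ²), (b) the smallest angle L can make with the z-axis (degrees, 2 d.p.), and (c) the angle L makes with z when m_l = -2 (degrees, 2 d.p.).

Σ(L_z)² = 60 ℏ²; θ_min ≈ 26.57°; θ(m_l=-2) ≈ 116.57°

G corresponds to l = 4.
Σ m_l² = 60, so Σ(L_z)² = 60 ℏ².
cos θ_min = 4/√20, so θ_min ≈ 26.57°.
For m_l = -2: cos θ = -2/√20, θ ≈ 116.57°.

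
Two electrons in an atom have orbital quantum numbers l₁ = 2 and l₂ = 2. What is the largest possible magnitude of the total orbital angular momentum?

|L_tot|_max = 2√5 ℏ ≈ 4.472ℏ

L runs from |2 − 2| = 0 to 2 + 2 = 4.
So L can be 0, 1, 2, 3, 4.
The largest magnitude corresponds to L = 4: |L_tot| = ℏ√(4·5) = 2√5 ℏ.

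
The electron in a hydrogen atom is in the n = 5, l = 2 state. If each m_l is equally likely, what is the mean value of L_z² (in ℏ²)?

m_l runs from −2 to 2, i.e. {-2, -1, 0, 1, 2}.
Average of L_z² over 5 states: 10/5 ℏ² = 2 ℏ².

⟨L_z²⟩ = 2 ℏ²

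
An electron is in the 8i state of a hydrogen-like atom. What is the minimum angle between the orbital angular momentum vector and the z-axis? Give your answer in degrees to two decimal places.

8i means n = 8, l = 6.
|L| = ℏ√(l(l+1)) = √42 ℏ.
The smallest angle corresponds to the largest L_z, i.e. m_l = l = 6, giving L_z = 6ℏ.
cos θ_min = 6/√42, so θ_min ≈ 22.21°.

θ_min ≈ 22.21°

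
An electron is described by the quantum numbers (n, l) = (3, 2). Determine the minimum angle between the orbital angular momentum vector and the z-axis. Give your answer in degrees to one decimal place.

θ_min ≈ 35.3°

|L|² = l(l+1)ℏ² = 6ℏ², so |L| = √6 ℏ.
The smallest angle corresponds to the largest L_z, i.e. m_l = l = 2, giving L_z = 2ℏ.
cos θ_min = 2/√6, so θ_min ≈ 35.3°.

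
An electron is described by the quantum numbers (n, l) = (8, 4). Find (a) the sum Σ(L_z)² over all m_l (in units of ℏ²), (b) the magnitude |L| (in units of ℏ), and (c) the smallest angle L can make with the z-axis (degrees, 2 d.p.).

Σ(L_z)² = 60 ℏ²; |L| = 2√5 ℏ ≈ 4.472ℏ; θ_min ≈ 26.57°

Σ m_l² = 60, so Σ(L_z)² = 60 ℏ².
|L| = ℏ√(4·5) = 2√5 ℏ ≈ 4.472ℏ.
cos θ_min = 4/√20, so θ_min ≈ 26.57°.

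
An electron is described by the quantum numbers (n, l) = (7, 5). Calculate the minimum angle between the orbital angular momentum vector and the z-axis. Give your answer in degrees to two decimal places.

θ_min ≈ 24.09°

|L|² = l(l+1)ℏ² = 30ℏ², so |L| = √30 ℏ.
The smallest angle corresponds to the largest L_z, i.e. m_l = l = 5, giving L_z = 5ℏ.
cos θ_min = 5/√30, so θ_min ≈ 24.09°.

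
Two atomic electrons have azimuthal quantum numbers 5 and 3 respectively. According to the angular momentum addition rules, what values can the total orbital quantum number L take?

L = 2, 3, 4, 5, 6, 7, 8

L runs from |5 − 3| = 2 to 5 + 3 = 8.
So L can be 2, 3, 4, 5, 6, 7, 8.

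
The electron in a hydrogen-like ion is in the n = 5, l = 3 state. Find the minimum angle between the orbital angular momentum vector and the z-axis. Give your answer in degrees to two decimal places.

θ_min ≈ 30.00°

|L|² = l(l+1)ℏ² = 12ℏ², so |L| = 2√3 ℏ.
The smallest angle corresponds to the largest L_z, i.e. m_l = l = 3, giving L_z = 3ℏ.
cos θ_min = 3/√12, so θ_min ≈ 30.00°.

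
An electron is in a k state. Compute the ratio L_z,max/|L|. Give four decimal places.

L_z,max/|L| = 0.9354

A k state has l = 7.
|L| = 2√14 ℏ ≈ 7.4833ℏ, while L_z,max = lℏ = 7ℏ.
L_z,max/|L| = 7/√56 = 0.9354.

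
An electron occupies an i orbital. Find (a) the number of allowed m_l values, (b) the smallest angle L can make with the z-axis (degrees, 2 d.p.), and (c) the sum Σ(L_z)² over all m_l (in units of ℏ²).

The letter i corresponds to l = 6.
There are 2l+1 = 13 values of m_l.
cos θ_min = 6/√42, so θ_min ≈ 22.21°.
Σ m_l² = 182, so Σ(L_z)² = 182 ℏ².

13 values; θ_min ≈ 22.21°; Σ(L_z)² = 182 ℏ²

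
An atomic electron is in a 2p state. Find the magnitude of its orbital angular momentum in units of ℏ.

|L| = √2 ℏ ≈ 1.414ℏ

The 2p subshell has l = 1.
|L| = ℏ√(l(l+1)) = ℏ√(1·2) = √2 ℏ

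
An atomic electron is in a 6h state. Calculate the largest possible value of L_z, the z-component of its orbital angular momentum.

L_z,max = 5ℏ

For 6h, l = 5.
L_z = m_l ℏ with m_l ∈ {−5, …, 5}; the maximum is m_l = 5.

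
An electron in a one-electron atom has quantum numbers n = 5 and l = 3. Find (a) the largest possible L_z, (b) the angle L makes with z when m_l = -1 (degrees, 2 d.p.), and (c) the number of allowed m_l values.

L_z,max = 3ℏ; θ(m_l=-1) ≈ 106.78°; 7 values

L_z,max = lℏ = 3ℏ.
For m_l = -1: cos θ = -1/√12, θ ≈ 106.78°.
There are 2l+1 = 7 values of m_l.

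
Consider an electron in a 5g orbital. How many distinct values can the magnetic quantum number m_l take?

The 5g subshell has l = 4.
The number of m_l values is 2l + 1 = 2·4 + 1 = 9.

9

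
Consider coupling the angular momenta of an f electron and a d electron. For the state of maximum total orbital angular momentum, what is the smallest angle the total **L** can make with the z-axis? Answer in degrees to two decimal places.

θ_min ≈ 24.09°

L runs from |3 − 2| = 1 to 3 + 2 = 5.
Allowed values: L = 1, 2, 3, 4, 5.
The maximum is L = 5, with |L_tot| = ℏ√(5·6) = √30 ℏ.
The minimum angle with z is arccos(5/√30) ≈ 24.09°.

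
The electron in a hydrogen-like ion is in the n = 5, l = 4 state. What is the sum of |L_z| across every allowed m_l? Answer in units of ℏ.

Σ|L_z| = 20 ℏ

m_l ∈ {-4, -3, -2, -1, 0, 1, 2, 3, 4}.
Σ|m_l| = l(l+1) = 20.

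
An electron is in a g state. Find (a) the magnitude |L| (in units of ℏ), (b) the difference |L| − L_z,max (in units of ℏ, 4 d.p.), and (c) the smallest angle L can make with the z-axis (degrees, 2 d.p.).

A g state has l = 4.
|L| = ℏ√(4·5) = 2√5 ℏ ≈ 4.472ℏ.
|L| − L_z,max = (2√5 − 4)ℏ ≈ 0.4721ℏ.
cos θ_min = 4/√20, so θ_min ≈ 26.57°.

|L| = 2√5 ℏ ≈ 4.472ℏ; |L|−L_z,max ≈ 0.4721ℏ; θ_min ≈ 26.57°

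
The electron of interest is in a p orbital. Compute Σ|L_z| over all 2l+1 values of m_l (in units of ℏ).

Σ|L_z| = 2 ℏ

The letter p corresponds to l = 1.
m_l ∈ {-1, 0, 1}.
Σ|m_l| = 2·1(1+1)/2 = 2.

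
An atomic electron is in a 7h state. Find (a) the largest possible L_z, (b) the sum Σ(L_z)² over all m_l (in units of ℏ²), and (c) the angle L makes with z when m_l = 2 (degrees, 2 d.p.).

L_z,max = 5ℏ; Σ(L_z)² = 110 ℏ²; θ(m_l=2) ≈ 68.58°

7h means n = 7, l = 5.
L_z,max = lℏ = 5ℏ.
Σ m_l² = 110, so Σ(L_z)² = 110 ℏ².
For m_l = 2: cos θ = 2/√30, θ ≈ 68.58°.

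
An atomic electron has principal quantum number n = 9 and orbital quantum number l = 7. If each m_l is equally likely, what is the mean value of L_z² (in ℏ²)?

⟨L_z²⟩ = 18.67 ℏ²

The allowed m_l values are -7, -6, -5, -4, -3, -2, -1, 0, 1, 2, 3, 4, 5, 6, 7.
⟨L_z²⟩ = ℏ²·l(l+1)/3 = 18.67ℏ².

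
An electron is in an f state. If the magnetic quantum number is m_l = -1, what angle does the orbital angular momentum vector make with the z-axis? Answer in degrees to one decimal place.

θ ≈ 106.8°

The letter f corresponds to l = 3.
|L| = √(l(l+1)) ℏ = 2√3 ℏ.
L_z = m_l ℏ = −1ℏ.
cos θ = L_z/|L| = -1/√12, so θ ≈ 106.8°.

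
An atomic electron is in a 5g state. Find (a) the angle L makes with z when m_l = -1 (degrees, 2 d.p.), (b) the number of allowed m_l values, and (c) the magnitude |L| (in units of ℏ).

θ(m_l=-1) ≈ 102.92°; 9 values; |L| = 2√5 ℏ ≈ 4.472ℏ

5g means n = 5, l = 4.
For m_l = -1: cos θ = -1/√20, θ ≈ 102.92°.
There are 2l+1 = 9 values of m_l.
|L| = ℏ√(4·5) = 2√5 ℏ ≈ 4.472ℏ.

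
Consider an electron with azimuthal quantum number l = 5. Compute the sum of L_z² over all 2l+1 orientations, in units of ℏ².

The allowed m_l values are -5, -4, -3, -2, -1, 0, 1, 2, 3, 4, 5.
Σ m_l² = l(l+1)(2l+1)/3 = 5·6·11/3 = 110.

Σ(L_z)² = 110 ℏ²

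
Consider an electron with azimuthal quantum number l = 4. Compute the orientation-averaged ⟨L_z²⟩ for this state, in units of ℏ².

The allowed m_l values are -4, -3, -2, -1, 0, 1, 2, 3, 4.
Average of L_z² over 9 states: 60/9 ℏ² = 6.667 ℏ².

⟨L_z²⟩ = 6.667 ℏ²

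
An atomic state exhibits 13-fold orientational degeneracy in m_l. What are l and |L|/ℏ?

l = 6, |L| = √42 ℏ ≈ 6.481ℏ

2l + 1 = 13 ⇒ l = 6.
|L| = ℏ√(l(l+1)) = ℏ√(6·7) = √42 ℏ.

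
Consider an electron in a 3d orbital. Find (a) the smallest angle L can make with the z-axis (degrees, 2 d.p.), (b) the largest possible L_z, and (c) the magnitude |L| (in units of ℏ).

For 3d, l = 2.
cos θ_min = 2/√6, so θ_min ≈ 35.26°.
L_z,max = lℏ = 2ℏ.
|L| = ℏ√(2·3) = √6 ℏ ≈ 2.449ℏ.

θ_min ≈ 35.26°; L_z,max = 2ℏ; |L| = √6 ℏ ≈ 2.449ℏ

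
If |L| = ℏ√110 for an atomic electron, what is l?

Since |L|² = l(l+1)ℏ², l(l+1) = 110.
l² + l − 110 = 0 ⇒ l = 10.

l = 10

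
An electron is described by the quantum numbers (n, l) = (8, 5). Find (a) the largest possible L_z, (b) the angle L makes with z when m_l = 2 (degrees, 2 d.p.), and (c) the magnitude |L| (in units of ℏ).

L_z,max = 5ℏ; θ(m_l=2) ≈ 68.58°; |L| = √30 ℏ ≈ 5.477ℏ

L_z,max = lℏ = 5ℏ.
For m_l = 2: cos θ = 2/√30, θ ≈ 68.58°.
|L| = ℏ√(5·6) = √30 ℏ ≈ 5.477ℏ.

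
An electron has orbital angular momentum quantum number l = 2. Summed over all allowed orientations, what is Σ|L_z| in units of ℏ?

Σ|L_z| = 6 ℏ

m_l runs from −2 to 2, i.e. {-2, -1, 0, 1, 2}.
Σ|m_l| = l(l+1) = 6.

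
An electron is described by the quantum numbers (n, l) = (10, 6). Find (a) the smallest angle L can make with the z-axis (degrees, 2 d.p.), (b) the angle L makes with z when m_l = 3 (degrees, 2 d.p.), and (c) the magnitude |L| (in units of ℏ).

cos θ_min = 6/√42, so θ_min ≈ 22.21°.
For m_l = 3: cos θ = 3/√42, θ ≈ 62.42°.
|L| = ℏ√(6·7) = √42 ℏ ≈ 6.481ℏ.

θ_min ≈ 22.21°; θ(m_l=3) ≈ 62.42°; |L| = √42 ℏ ≈ 6.481ℏ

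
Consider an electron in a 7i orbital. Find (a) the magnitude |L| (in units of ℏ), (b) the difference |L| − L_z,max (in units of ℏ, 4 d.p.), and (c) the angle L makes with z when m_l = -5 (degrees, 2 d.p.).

7i means n = 7, l = 6.
|L| = ℏ√(6·7) = √42 ℏ ≈ 6.481ℏ.
|L| − L_z,max = (√42 − 6)ℏ ≈ 0.4807ℏ.
For m_l = -5: cos θ = -5/√42, θ ≈ 140.49°.

|L| = √42 ℏ ≈ 6.481ℏ; |L|−L_z,max ≈ 0.4807ℏ; θ(m_l=-5) ≈ 140.49°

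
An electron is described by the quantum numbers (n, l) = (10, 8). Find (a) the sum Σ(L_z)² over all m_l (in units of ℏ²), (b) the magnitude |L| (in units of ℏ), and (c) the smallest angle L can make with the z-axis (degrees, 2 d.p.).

Σ(L_z)² = 408 ℏ²; |L| = 6√2 ℏ ≈ 8.485ℏ; θ_min ≈ 19.47°

Σ m_l² = 408, so Σ(L_z)² = 408 ℏ².
|L| = ℏ√(8·9) = 6√2 ℏ ≈ 8.485ℏ.
cos θ_min = 8/√72, so θ_min ≈ 19.47°.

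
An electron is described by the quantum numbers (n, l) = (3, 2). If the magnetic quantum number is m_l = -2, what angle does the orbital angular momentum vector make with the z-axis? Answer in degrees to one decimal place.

|L| = ℏ√(l(l+1)) = √6 ℏ.
L_z = m_l ℏ = −2ℏ.
cos θ = L_z/|L| = -2/√6, so θ ≈ 144.7°.

θ ≈ 144.7°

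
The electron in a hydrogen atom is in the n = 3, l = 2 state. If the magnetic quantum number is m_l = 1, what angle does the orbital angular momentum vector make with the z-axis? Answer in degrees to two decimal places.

|L| = √(l(l+1)) ℏ = √6 ℏ.
L_z = m_l ℏ = 1ℏ.
cos θ = L_z/|L| = 1/√6, so θ ≈ 65.91°.

θ ≈ 65.91°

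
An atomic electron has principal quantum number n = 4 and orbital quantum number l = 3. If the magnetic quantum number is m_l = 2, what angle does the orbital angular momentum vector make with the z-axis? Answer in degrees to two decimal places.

|L|² = l(l+1)ℏ² = 12ℏ², so |L| = 2√3 ℏ.
L_z = m_l ℏ = 2ℏ.
cos θ = L_z/|L| = 2/√12, so θ ≈ 54.74°.

θ ≈ 54.74°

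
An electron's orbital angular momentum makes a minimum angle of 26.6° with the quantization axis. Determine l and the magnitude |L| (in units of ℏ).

l = 4, |L| = 2√5 ℏ ≈ 4.472ℏ

cos²θ_min = l/(l+1) = 0.7995.
l = cos²θ/sin²θ ≈ 4.
Then |L| = ℏ√(4·5) = 2√5 ℏ.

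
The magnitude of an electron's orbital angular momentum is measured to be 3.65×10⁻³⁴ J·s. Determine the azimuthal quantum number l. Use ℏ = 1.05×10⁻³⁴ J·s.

In units of ℏ, |L| ≈ 3.476.
l(l+1) ≈ 3.476² ≈ 12.08, so l = 3.

l = 3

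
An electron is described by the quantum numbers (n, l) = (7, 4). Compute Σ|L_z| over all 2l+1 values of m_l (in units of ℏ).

Σ|L_z| = 20 ℏ

m_l runs from −4 to 4, i.e. {-4, -3, -2, -1, 0, 1, 2, 3, 4}.
Σ|m_l| = 2(1+2+…+4) = 20.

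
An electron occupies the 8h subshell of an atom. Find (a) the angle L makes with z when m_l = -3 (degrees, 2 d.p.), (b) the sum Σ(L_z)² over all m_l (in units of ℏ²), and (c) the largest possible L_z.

For 8h, l = 5.
For m_l = -3: cos θ = -3/√30, θ ≈ 123.21°.
Σ m_l² = 110, so Σ(L_z)² = 110 ℏ².
L_z,max = lℏ = 5ℏ.

θ(m_l=-3) ≈ 123.21°; Σ(L_z)² = 110 ℏ²; L_z,max = 5ℏ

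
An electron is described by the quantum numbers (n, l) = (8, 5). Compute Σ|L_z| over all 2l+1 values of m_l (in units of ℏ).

Σ|L_z| = 30 ℏ

The allowed m_l values are -5, -4, -3, -2, -1, 0, 1, 2, 3, 4, 5.
Σ|m_l| = l(l+1) = 30.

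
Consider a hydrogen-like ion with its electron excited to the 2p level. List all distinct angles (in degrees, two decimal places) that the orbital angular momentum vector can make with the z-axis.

The 2p level has l = 1.
|L|² = l(l+1)ℏ² = 2ℏ², so |L| = √2 ℏ.
cos θ = m_l/√2 for each m_l ∈ {-1, 0, 1}.

θ ∈ {45.00°, 90.00°, 135.00°}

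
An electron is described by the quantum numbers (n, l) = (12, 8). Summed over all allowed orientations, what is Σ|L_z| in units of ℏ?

Σ|L_z| = 72 ℏ

The allowed m_l values are -8, -7, -6, -5, -4, -3, -2, -1, 0, 1, 2, 3, 4, 5, 6, 7, 8.
Σ|m_l| = l(l+1) = 72.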